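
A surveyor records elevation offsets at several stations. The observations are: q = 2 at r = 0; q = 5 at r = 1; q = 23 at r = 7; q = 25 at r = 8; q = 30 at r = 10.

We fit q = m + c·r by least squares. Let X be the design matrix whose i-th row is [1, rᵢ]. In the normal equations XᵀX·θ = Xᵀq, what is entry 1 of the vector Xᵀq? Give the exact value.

Entry 1 ↔ basis 1, so (Xᵀq)_{1} = Σᵢ qᵢ = (1)·(2) + (1)·(5) + (1)·(23) + (1)·(25) + (1)·(30) = 85.

85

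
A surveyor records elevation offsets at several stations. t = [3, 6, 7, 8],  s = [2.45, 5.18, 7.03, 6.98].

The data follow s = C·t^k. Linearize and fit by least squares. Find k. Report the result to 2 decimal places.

k = 1.13

Taking logs, ln s = k·ln t + ln C, so regress ln s on ln t.
Σln t = 6.9157, Σ(ln t)² = 12.5280, Σln s = 6.4341, Σln t·ln s = 11.7669.
Normal system: [[12.5280, 6.9157]; [6.9157, 4]]·[k, ln C]ᵀ = [11.7669, 6.4341]ᵀ.
Slope k = (n·Σln t·ln s − Σln t·Σln s)/(n·Σ(ln t)² − (Σln t)²) = (4·11.7669 − 6.9157·6.4341)/2.2847 = 1.12525; ln C = (Σln s − k·Σln t)/n = -0.33695.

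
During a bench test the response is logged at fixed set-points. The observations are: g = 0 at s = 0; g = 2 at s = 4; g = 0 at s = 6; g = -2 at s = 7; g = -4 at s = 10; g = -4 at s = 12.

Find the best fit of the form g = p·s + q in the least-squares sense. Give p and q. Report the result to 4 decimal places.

Entries of XᵀX: Σs·s = 345, Σs = 39, Σ1 = 6.
Moment sums: Σs·g = -94, Σg = -8.
So XᵀX·[p, q]ᵀ = Xᵀg: [[345, 39]; [39, 6]]·[p, q]ᵀ = [-94, -8]ᵀ.
Determinant 345·6 − 39² = 549.
p = ((-94)·6 − 39·(-8))/549 = -28/61; q = (345·(-8) − 39·(-94))/549 = 302/183.

p = -0.4590, q = 1.6503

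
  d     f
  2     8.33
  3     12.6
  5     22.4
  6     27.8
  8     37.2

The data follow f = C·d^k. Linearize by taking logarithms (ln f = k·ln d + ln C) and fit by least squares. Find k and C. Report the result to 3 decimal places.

Taking logs, ln f = k·ln d + ln C, so regress ln f on ln d.
XᵀX = [[11.8122, 7.2724]; [7.2724, 5]], rhs = [22.7343, 14.7040]ᵀ  (here Σln d = 7.2724, Σ(ln d)² = 11.8122, Σln f = 14.7040, Σln d·ln f = 22.7343).
Δ = 11.8122·5 − (7.2724)² = 6.1731; k = (22.7343·5 − 7.2724·14.7040)/6.1731 = 1.09161, ln C = (11.8122·14.7040 − 7.2724·22.7343)/6.1731 = 1.35307, so C = exp(1.35307) = 3.86929.

k = 1.092, C = 3.869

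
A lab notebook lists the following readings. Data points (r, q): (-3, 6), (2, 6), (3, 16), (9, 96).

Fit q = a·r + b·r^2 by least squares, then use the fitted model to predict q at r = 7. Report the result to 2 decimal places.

q̂ = 60.45

Forming MᵀM = [[103, 737]; [737, 6739]] and Mᵀq = [906, 7998]ᵀ gives MᵀM·[a, b]ᵀ = Mᵀq.
Eliminating b: 6739·(row 1) − 737·(row 2) gives 150948·a = 6739·906 − 737·7998 = 211008, so a = 2512/1797.
Then b = (7998 − 737·(2512/1797))/6739 = 1858/1797.
At r = 7: q̂ = (2512/1797)·(7) + (1858/1797)·(49) = 108626/1797.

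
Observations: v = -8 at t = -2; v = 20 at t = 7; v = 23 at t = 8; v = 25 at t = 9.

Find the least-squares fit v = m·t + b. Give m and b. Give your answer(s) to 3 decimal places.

m = 3.052, b = -1.786

Compute the Gram sums: Σt·t = 198, Σt = 22, Σ1 = 4.
Moment sums: Σt·v = 565, Σv = 60.
Eliminating b: 4·(row 1) − 22·(row 2) gives 308·m = 4·565 − 22·60 = 940, so m = 235/77.
Then b = (60 − 22·(235/77))/4 = -25/14.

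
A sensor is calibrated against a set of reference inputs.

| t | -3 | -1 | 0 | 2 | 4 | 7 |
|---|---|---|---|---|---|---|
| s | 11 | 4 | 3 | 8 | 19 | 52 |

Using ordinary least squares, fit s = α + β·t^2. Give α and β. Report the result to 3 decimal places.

Entries of XᵀX: Σ1 = 6, Σt^2 = 79, Σt^2·t^2 = 2755.
Moment sums: Σs = 97, Σt^2·s = 2987.
So XᵀX·[α, β]ᵀ = Xᵀs: [[6, 79]; [79, 2755]]·[α, β]ᵀ = [97, 2987]ᵀ.
Eliminating β: 2755·(row 1) − 79·(row 2) gives 10289·α = 2755·97 − 79·2987 = 31262, so α = 31262/10289.
Then β = (2987 − 79·(31262/10289))/2755 = 10259/10289.

α = 3.038, β = 0.997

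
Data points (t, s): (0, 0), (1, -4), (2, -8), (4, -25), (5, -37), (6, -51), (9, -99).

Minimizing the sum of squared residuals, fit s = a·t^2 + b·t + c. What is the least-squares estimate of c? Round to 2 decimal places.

c = 0.30

The normal system AᵀA·[a, b, c]ᵀ = Aᵀs is [[8755, 1143, 163]; [1143, 163, 27]; [163, 27, 7]]·[a, b, c]ᵀ = [-11216, -1502, -224]ᵀ.
Solving the 3×3 system (Gaussian elimination) gives a = -3650/3997, b = -22867/7994, c = 2379/7994.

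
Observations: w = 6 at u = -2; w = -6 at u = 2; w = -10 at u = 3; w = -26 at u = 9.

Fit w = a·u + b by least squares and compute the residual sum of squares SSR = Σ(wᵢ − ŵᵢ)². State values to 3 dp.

Normal-equation sums: Σu·u = 98, Σu = 12, Σ1 = 4.
Moment sums: Σu·w = -288, Σw = -36.
Normal equations: [[98, 12]; [12, 4]]·[a, b]ᵀ = [-288, -36]ᵀ.
Eliminating b: 4·(row 1) − 12·(row 2) gives 248·a = 4·(-288) − 12·(-36) = -720, so a = -90/31.
Then b = ((-36) − 12·(-90/31))/4 = -9/31.
Residuals: 15/31, 3/31, -1, 13/31; SSR = 44/31.

SSR = 1.419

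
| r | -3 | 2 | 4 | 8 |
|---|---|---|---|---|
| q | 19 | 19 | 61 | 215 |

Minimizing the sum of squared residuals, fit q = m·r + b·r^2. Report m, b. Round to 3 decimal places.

From the data, Σr·r = 93, Σr·r^2 = 557, Σr^2·r^2 = 4449.
And Σr·q = 1945, Σr^2·q = 14983.
So XᵀX·[m, b]ᵀ = Xᵀq: [[93, 557]; [557, 4449]]·[m, b]ᵀ = [1945, 14983]ᵀ.
Determinant 93·4449 − 557² = 103508.
m = (1945·4449 − 557·14983)/103508 = 153887/51754; b = (93·14983 − 557·1945)/103508 = 155027/51754.

m = 2.973, b = 2.995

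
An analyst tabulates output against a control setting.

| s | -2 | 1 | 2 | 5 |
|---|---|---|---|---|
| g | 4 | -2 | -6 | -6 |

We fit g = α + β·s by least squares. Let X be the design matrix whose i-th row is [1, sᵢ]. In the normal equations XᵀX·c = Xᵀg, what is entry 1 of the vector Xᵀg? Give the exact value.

Entry 1 ↔ basis 1, so (Xᵀg)_{1} = Σᵢ gᵢ = (1)·(4) + (1)·(-2) + (1)·(-6) + (1)·(-6) = -10.

-10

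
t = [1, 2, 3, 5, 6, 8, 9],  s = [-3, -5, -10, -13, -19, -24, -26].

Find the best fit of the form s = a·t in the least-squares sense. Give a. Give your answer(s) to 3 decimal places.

Forming AᵀA = [[220]] and Aᵀs = [-648]ᵀ gives AᵀA·[a]ᵀ = Aᵀs.
Hence a = -648 / 220 ≈ -2.94545.

a = -2.945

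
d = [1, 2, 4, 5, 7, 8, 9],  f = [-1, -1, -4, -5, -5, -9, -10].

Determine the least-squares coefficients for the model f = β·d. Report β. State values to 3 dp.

Setting ∂/∂β … = 0 gives: 240·β = -241.
β = (-241)/240 = -1.00417.

β = -1.004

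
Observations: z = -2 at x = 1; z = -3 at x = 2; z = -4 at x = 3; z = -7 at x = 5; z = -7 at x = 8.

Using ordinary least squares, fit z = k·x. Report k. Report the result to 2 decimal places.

MᵀM·[k]ᵀ = Mᵀz reads: 103·k = -111.
(Σx·x = 103, Σx·z = -111.)
Hence k = -111 / 103 ≈ -1.07767.

k = -1.08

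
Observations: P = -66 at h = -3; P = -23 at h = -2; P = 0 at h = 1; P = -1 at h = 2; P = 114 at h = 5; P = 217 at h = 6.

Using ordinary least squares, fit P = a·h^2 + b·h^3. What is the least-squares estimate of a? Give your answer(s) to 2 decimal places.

a = -2.87

From the data, Σh^2·h^2 = 2035, Σh^2·h^3 = 10659, Σh^3·h^3 = 63139.
And Σh^2·P = 9972, Σh^3·P = 63080.
XᵀX·[a, b]ᵀ = XᵀP becomes [[2035, 10659]; [10659, 63139]]·[a, b]ᵀ = [9972, 63080]ᵀ.
Δ = 2035·63139 − 10659² = 14873584.
a = (9972·63139 − 10659·63080)/14873584 = -10686903/3718396; b = (2035·63080 − 10659·9972)/14873584 = 501733/338036.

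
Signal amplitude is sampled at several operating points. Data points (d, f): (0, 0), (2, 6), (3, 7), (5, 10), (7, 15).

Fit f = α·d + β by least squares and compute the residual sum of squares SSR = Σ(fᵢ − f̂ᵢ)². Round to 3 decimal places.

SSR = 2.795

Compute the Gram sums: Σd·d = 87, Σd = 17, Σ1 = 5.
Right-hand side: Σd·f = 188, Σf = 38.
Determinant 87·5 − 17² = 146.
α = (188·5 − 17·38)/146 = 147/73; β = (87·38 − 17·188)/146 = 55/73.
Residuals: -55/73, 89/73, 15/73, -60/73, 11/73; SSR = 204/73.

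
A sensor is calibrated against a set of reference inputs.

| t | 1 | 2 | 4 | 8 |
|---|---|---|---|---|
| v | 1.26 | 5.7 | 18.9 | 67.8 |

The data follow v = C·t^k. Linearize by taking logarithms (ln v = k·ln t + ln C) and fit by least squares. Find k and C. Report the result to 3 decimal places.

k = 1.898, C = 1.361

With ln vᵢ as the transformed response and ln tᵢ as the regressor:
XᵀX = [[6.7263, 4.1589]; [4.1589, 4]], rhs = [14.0490, 9.1273]ᵀ  (here Σln t = 4.1589, Σ(ln t)² = 6.7263, Σln v = 9.1273, Σln t·ln v = 14.0490).
Δ = 6.7263·4 − (4.1589)² = 9.6091; k = (14.0490·4 − 4.1589·9.1273)/9.6091 = 1.89787, ln C = (6.7263·9.1273 − 4.1589·14.0490)/9.6091 = 0.30857, so C = exp(0.30857) = 1.36147.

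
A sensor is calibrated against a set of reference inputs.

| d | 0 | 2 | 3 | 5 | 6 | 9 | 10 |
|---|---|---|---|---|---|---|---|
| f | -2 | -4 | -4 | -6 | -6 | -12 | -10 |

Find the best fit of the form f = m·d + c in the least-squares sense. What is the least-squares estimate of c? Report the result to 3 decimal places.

c = -1.661

Sums needed: Σd·d = 255, Σd = 35, Σ1 = 7.
Moment sums: Σd·f = -294, Σf = -44.
So XᵀX·[m, c]ᵀ = Xᵀf: [[255, 35]; [35, 7]]·[m, c]ᵀ = [-294, -44]ᵀ.
det = 255·7 − 35² = 560.
m = ((-294)·7 − 35·(-44))/560 = -37/40; c = (255·(-44) − 35·(-294))/560 = -93/56.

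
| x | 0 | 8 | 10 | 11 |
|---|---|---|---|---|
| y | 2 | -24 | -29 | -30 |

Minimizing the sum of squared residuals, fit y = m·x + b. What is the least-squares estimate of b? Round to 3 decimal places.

b = 1.548

The normal equations are: 285·m + 29·b = -812;  29·m + 4·b = -81.
det = 285·4 − 29² = 299.
m = ((-812)·4 − 29·(-81))/299 = -899/299; b = (285·(-81) − 29·(-812))/299 = 463/299.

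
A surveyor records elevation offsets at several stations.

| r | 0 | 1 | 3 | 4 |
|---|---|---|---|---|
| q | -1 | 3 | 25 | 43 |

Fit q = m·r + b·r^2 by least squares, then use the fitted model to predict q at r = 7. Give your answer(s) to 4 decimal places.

Sums needed: Σr·r = 26, Σr·r^2 = 92, Σr^2·r^2 = 338.
Moment sums: Σr·q = 250, Σr^2·q = 916.
AᵀA·[m, b]ᵀ = Aᵀq becomes [[26, 92]; [92, 338]]·[m, b]ᵀ = [250, 916]ᵀ.
Δ = 26·338 − 92² = 324.
m = (250·338 − 92·916)/324 = 19/27; b = (26·916 − 92·250)/324 = 68/27.
At r = 7: q̂ = (19/27)·(7) + (68/27)·(49) = 385/3.

q̂ = 128.3333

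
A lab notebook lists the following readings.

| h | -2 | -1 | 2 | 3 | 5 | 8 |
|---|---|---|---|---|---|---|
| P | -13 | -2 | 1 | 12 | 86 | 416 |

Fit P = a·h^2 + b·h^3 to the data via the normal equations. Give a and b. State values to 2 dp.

Sums needed: Σh^2·h^2 = 4835, Σh^2·h^3 = 36135, Σh^3·h^3 = 278627.
And Σh^2·P = 28832, Σh^3·P = 224180.
Normal equations: [[4835, 36135]; [36135, 278627]]·[a, b]ᵀ = [28832, 224180]ᵀ.
Eliminating b: 278627·(row 1) − 36135·(row 2) gives 41423320·a = 278627·28832 − 36135·224180 = -67370636, so a = -16842659/10355830.
Then b = (224180 − 36135·(-16842659/10355830))/278627 = 2103299/2071166.

a = -1.63, b = 1.02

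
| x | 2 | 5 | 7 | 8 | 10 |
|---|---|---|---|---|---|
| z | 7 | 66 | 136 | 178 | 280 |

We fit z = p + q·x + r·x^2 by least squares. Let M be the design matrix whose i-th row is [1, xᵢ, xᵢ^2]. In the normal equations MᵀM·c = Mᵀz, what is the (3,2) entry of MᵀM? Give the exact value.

1988

Row 3 ↔ basis x^2, column 2 ↔ basis x, so (MᵀM)_{3,2} = Σᵢ (x^2)·(x) = (4)·(2) + (25)·(5) + (49)·(7) + (64)·(8) + (100)·(10) = 1988.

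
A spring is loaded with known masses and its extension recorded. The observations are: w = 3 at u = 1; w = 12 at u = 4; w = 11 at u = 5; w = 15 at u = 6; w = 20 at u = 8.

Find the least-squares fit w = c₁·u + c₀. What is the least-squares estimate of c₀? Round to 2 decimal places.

Entries of XᵀX: Σu·u = 142, Σu = 24, Σ1 = 5.
Moment sums: Σu·w = 356, Σw = 61.
So XᵀX·[c₁, c₀]ᵀ = Xᵀw: [[142, 24]; [24, 5]]·[c₁, c₀]ᵀ = [356, 61]ᵀ.
Determinant 142·5 − 24² = 134.
c₁ = (356·5 − 24·61)/134 = 158/67; c₀ = (142·61 − 24·356)/134 = 59/67.

c₀ = 0.88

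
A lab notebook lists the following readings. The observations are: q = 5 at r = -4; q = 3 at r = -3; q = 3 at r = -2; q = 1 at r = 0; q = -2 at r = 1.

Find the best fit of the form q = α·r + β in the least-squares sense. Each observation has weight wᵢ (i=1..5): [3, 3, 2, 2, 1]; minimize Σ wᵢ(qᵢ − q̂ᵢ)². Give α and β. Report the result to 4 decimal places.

α = -1.1236, β = 0.2759

With design matrix X, XᵀWX = [[84, -24]; [-24, 11]] and XᵀWq = [-101, 30]ᵀ.
Determinant 84·11 − (-24)² = 348.
α = ((-101)·11 − (-24)·30)/348 = -391/348; β = (84·30 − (-24)·(-101))/348 = 8/29.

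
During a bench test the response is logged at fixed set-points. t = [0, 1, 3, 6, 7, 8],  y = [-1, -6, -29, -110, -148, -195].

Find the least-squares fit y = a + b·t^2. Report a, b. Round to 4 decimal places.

Compute the Gram sums: Σ1 = 6, Σt^2 = 159, Σt^2·t^2 = 7875.
For Aᵀy: Σy = -489, Σt^2·y = -23959.
Normal equations: [[6, 159]; [159, 7875]]·[a, b]ᵀ = [-489, -23959]ᵀ.
det = 6·7875 − 159² = 21969.
a = ((-489)·7875 − 159·(-23959))/21969 = -13798/7323; b = (6·(-23959) − 159·(-489))/21969 = -22001/7323.

a = -1.8842, b = -3.0044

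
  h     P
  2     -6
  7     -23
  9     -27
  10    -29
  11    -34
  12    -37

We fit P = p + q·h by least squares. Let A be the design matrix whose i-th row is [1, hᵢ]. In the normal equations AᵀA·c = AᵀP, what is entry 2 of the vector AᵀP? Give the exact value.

Entry 2 ↔ basis h, so (AᵀP)_{2} = Σᵢ (h)·Pᵢ = (2)·(-6) + (7)·(-23) + (9)·(-27) + (10)·(-29) + (11)·(-34) + (12)·(-37) = -1524.

-1524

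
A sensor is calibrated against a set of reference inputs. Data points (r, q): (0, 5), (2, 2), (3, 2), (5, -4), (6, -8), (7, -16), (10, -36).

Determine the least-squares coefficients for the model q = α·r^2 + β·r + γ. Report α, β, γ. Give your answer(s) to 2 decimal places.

Forming AᵀA = [[14419, 1719, 223]; [1719, 223, 33]; [223, 33, 7]] and Aᵀq = [-4746, -530, -55]ᵀ gives AᵀA·[α, β, γ]ᵀ = Aᵀq.
Inverting the 3×3 Gram matrix, [α, β, γ]ᵀ = [-73891/165858, 21939/55286, 370253/82929]ᵀ.

α = -0.45, β = 0.40, γ = 4.46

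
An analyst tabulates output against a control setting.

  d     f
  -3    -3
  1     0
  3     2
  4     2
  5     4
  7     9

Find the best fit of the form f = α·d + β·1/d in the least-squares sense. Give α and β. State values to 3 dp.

From the data, Σd·d = 109, Σd·1/d = 6, Σ1/d·1/d = 237281/176400.
Moment sums: Σd·f = 106, Σ1/d·f = 893/210.
AᵀA·[α, β]ᵀ = Aᵀf becomes [[109, 6]; [6, 237281/176400]]·[α, β]ᵀ = [106, 893/210]ᵀ.
Δ = 109·(237281/176400) − 6² = 19513229/176400.
α = (106·(237281/176400) − 6·(893/210))/(19513229/176400) = 20651066/19513229; β = (109·(893/210) − 6·106)/(19513229/176400) = -30427320/19513229.

α = 1.058, β = -1.559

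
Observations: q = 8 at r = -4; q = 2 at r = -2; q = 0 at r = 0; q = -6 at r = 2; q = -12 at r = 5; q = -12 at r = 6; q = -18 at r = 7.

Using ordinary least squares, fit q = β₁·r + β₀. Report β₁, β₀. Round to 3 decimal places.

β₁ = -2.170, β₀ = -1.089

Setting ∂/∂β₁ … = 0 gives: 134·β₁ + 14·β₀ = -306;  14·β₁ + 7·β₀ = -38.
(Σr·r = 134, Σr = 14, Σ1 = 7, Σr·q = -306, Σq = -38.)
Eliminating β₀: 7·(row 1) − 14·(row 2) gives 742·β₁ = 7·(-306) − 14·(-38) = -1610, so β₁ = -115/53.
Then β₀ = ((-38) − 14·(-115/53))/7 = -404/371.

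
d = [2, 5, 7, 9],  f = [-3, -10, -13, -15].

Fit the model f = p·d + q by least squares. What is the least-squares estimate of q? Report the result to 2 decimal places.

With design matrix A, AᵀA = [[159, 23]; [23, 4]] and Aᵀf = [-282, -41]ᵀ.
Δ = 159·4 − 23² = 107.
p = ((-282)·4 − 23·(-41))/107 = -185/107; q = (159·(-41) − 23·(-282))/107 = -33/107.

q = -0.31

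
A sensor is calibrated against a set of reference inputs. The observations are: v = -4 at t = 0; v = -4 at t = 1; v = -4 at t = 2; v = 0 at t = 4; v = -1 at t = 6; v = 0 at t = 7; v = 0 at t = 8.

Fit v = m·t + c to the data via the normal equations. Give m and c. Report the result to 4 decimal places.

Sums needed: Σt·t = 170, Σt = 28, Σ1 = 7.
Right-hand side: Σt·v = -18, Σv = -13.
Δ = 170·7 − 28² = 406.
m = ((-18)·7 − 28·(-13))/406 = 17/29; c = (170·(-13) − 28·(-18))/406 = -853/203.

m = 0.5862, c = -4.2020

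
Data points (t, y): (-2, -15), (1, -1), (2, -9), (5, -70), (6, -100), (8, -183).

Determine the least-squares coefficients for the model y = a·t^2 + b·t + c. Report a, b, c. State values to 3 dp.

a = -3.039, b = 1.407, c = 0.173

The normal system MᵀM·[a, b, c]ᵀ = Mᵀy is [[6050, 854, 134]; [854, 134, 20]; [134, 20, 6]]·[a, b, c]ᵀ = [-17159, -2403, -378]ᵀ.
Row-reducing yields a = -91022/29955, b = 84289/59910, c = 1726/9985.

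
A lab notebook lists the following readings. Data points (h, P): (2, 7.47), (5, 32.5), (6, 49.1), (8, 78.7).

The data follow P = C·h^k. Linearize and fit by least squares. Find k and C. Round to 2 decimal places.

k = 1.70, C = 2.27

Linearized form: ln P = k·ln h + ln C. From the 4 transformed points,
Σln h = 6.1738, Σ(ln h)² = 10.6052, Σln P = 13.7516, Σln h·ln P = 23.0516.
Equations: 10.6052·k + 6.1738·ln C = 23.0516;  6.1738·k + 4·ln C = 13.7516.
Δ = 10.6052·4 − (6.1738)² = 4.3053; k = (23.0516·4 − 6.1738·13.7516)/4.3053 = 1.69721, ln C = (10.6052·13.7516 − 6.1738·23.0516)/4.3053 = 0.81836, so C = exp(0.81836) = 2.26678.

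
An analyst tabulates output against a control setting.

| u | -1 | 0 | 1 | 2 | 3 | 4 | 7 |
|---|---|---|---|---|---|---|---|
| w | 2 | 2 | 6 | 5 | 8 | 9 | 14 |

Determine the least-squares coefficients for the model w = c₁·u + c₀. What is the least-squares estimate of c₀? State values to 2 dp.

c₀ = 3.05

With design matrix M, MᵀM = [[80, 16]; [16, 7]] and Mᵀw = [172, 46]ᵀ.
det = 80·7 − 16² = 304.
c₁ = (172·7 − 16·46)/304 = 117/76; c₀ = (80·46 − 16·172)/304 = 58/19.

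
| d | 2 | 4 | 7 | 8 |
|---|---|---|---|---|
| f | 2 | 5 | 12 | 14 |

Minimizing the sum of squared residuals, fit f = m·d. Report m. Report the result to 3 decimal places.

Entries of AᵀA: Σd·d = 133.
And Σd·f = 220.
So AᵀA·[m]ᵀ = Aᵀf: [[133]]·[m]ᵀ = [220]ᵀ.
m = 220/133 = 1.65414.

m = 1.654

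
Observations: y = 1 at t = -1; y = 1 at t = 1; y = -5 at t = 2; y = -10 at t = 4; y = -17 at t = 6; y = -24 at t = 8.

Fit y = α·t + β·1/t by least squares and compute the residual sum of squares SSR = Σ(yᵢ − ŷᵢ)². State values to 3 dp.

Compute the Gram sums: Σt·t = 122, Σt·1/t = 6, Σ1/t·1/t = 1357/576.
Right-hand side: Σt·y = -344, Σ1/t·y = -65/6.
So AᵀA·[α, β]ᵀ = Aᵀy: [[122, 6]; [6, 1357/576]]·[α, β]ᵀ = [-344, -65/6]ᵀ.
det = 122·(1357/576) − 6² = 72409/288.
α = ((-344)·(1357/576) − 6·(-65/6))/(72409/288) = -214684/72409; β = (122·(-65/6) − 6·(-344))/(72409/288) = 213792/72409.
Residuals: 71517/72409, 73301/72409, -39573/72409, 81198/72409, 21519/72409, -47068/72409; SSR = 294512/72409.

SSR = 4.067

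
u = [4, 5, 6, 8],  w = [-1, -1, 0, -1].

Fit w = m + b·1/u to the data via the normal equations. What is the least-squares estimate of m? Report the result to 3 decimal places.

m = -0.335

Setting ∂/∂m … = 0 gives: 4·m + (89/120)·b = -3;  (89/120)·m + (2101/14400)·b = -23/40.
(Σ1 = 4, Σ1/u = 89/120, Σ1/u·1/u = 2101/14400, Σw = -3, Σ1/u·w = -23/40.)
Eliminating b: (2101/14400)·(row 1) − (89/120)·(row 2) gives (161/4800)·m = (2101/14400)·(-3) − (89/120)·(-23/40) = -9/800, so m = -54/161.
Then b = ((-23/40) − (89/120)·(-54/161))/(2101/14400) = -360/161.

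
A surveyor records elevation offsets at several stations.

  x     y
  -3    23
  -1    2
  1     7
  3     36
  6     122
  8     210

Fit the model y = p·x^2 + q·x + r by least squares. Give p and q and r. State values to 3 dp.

p = 2.985, q = 2.121, r = 2.010

Setting ∂/∂p … = 0 gives: 5556·p + 728·q + 120·r = 18372;  728·p + 120·q + 14·r = 2456;  120·p + 14·q + 6·r = 400.
(Σx^2·x^2 = 5556, Σx^2·x = 728, Σx^2 = 120, Σx·x = 120, Σx = 14, Σ1 = 6, Σx^2·y = 18372, Σx·y = 2456, Σy = 400.)
Inverting the 3×3 Gram matrix, [p, q, r]ᵀ = [16775/5619, 3972/1873, 11296/5619]ᵀ.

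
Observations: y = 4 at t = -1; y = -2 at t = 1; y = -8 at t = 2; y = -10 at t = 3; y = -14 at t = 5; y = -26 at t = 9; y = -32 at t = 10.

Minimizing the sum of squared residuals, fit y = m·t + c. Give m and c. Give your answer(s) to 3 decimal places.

m = -3.088, c = 0.221

Normal-equation sums: Σt·t = 221, Σt = 29, Σ1 = 7.
Right-hand side: Σt·y = -676, Σy = -88.
So AᵀA·[m, c]ᵀ = Aᵀy: [[221, 29]; [29, 7]]·[m, c]ᵀ = [-676, -88]ᵀ.
Determinant 221·7 − 29² = 706.
m = ((-676)·7 − 29·(-88))/706 = -1090/353; c = (221·(-88) − 29·(-676))/706 = 78/353.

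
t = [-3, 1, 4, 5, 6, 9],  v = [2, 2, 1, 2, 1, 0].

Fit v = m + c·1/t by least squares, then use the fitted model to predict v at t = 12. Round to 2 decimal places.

Forming MᵀM = [[6, 251/180]; [251/180, 40621/32400]] and Mᵀv = [8, 43/20]ᵀ gives MᵀM·[m, c]ᵀ = Mᵀv.
Determinant 6·(40621/32400) − (251/180)² = 7229/1296.
m = (8·(40621/32400) − (251/180)·(43/20))/(7229/1296) = 227831/180725; c = (6·(43/20) − (251/180)·8)/(7229/1296) = 11304/36145.
At t = 12: v̂ = (227831/180725)·(1) + (11304/36145)·(1/12) = 232541/180725.

v̂ = 1.29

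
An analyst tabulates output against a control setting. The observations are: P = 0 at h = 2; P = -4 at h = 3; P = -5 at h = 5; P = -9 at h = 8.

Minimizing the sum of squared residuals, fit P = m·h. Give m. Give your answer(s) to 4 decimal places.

Sums needed: Σh·h = 102.
Moment sums: Σh·P = -109.
Normal equations: [[102]]·[m]ᵀ = [-109]ᵀ.
m = (-109)/102 = -1.06863.

m = -1.0686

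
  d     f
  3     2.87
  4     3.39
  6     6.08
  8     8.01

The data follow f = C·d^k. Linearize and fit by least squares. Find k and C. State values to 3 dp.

Taking logs, ln f = k·ln d + ln C, so regress ln f on ln d.
AᵀA = [[10.6632, 6.3561]; [6.3561, 4]], rhs = [10.4115, 6.1608]ᵀ  (here Σln d = 6.3561, Σ(ln d)² = 10.6632, Σln f = 6.1608, Σln d·ln f = 10.4115).
Slope k = (n·Σln d·ln f − Σln d·Σln f)/(n·Σ(ln d)² − (Σln d)²) = (4·10.4115 − 6.3561·6.1608)/2.2529 = 1.10399; ln C = (Σln f − k·Σln d)/n = -0.21406, so C = exp(-0.21406) = 0.80730.

k = 1.104, C = 0.807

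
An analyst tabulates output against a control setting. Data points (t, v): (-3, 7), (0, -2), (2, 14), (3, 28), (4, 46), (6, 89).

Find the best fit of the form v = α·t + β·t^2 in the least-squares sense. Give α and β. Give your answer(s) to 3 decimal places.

α = 3.505, β = 1.908

Normal-equation sums: Σt·t = 74, Σt·t^2 = 288, Σt^2·t^2 = 1730.
And Σt·v = 809, Σt^2·v = 4311.
Normal equations: [[74, 288]; [288, 1730]]·[α, β]ᵀ = [809, 4311]ᵀ.
Δ = 74·1730 − 288² = 45076.
α = (809·1730 − 288·4311)/45076 = 1339/382; β = (74·4311 − 288·809)/45076 = 729/382.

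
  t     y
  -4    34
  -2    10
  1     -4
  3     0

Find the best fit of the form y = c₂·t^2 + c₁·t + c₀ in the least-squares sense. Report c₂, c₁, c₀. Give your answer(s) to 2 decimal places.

With design matrix M, MᵀM = [[354, -44, 30]; [-44, 30, -2]; [30, -2, 4]] and Mᵀy = [580, -160, 40]ᵀ.
Solving the 3×3 system (Gaussian elimination) gives c₂ = 7/5, c₁ = -497/145, c₀ = -321/145.

c₂ = 1.40, c₁ = -3.43, c₀ = -2.21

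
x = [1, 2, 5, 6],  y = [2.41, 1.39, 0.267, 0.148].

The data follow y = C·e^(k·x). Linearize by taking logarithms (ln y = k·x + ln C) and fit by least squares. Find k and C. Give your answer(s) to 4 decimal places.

k = -0.5559, C = 4.2211

With ln yᵢ as the transformed response and xᵢ as the regressor:
Σx = 14.0000, Σ(x)² = 66.0000, Σln y = -2.0221, Σx·ln y = -16.5276.
Equations: 66.0000·k + 14.0000·ln C = -16.5276;  14.0000·k + 4·ln C = -2.0221.
Solving (det = 68.0000): k = -0.55589, ln C = 1.44009, so C = exp(1.44009) = 4.22106.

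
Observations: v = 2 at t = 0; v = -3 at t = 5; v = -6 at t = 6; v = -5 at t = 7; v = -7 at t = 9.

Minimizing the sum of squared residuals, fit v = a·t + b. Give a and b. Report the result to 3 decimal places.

a = -1.027, b = 1.743

Normal-equation sums: Σt·t = 191, Σt = 27, Σ1 = 5.
And Σt·v = -149, Σv = -19.
So AᵀA·[a, b]ᵀ = Aᵀv: [[191, 27]; [27, 5]]·[a, b]ᵀ = [-149, -19]ᵀ.
det = 191·5 − 27² = 226.
a = ((-149)·5 − 27·(-19))/226 = -116/113; b = (191·(-19) − 27·(-149))/226 = 197/113.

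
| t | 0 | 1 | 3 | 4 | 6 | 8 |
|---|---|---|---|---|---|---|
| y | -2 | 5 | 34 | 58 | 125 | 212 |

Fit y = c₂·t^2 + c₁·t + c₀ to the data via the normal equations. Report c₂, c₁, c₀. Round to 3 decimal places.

c₂ = 2.922, c₁ = 3.414, c₀ = -1.889

Entries of MᵀM: Σt^2·t^2 = 5730, Σt^2·t = 820, Σt^2 = 126, Σt·t = 126, Σt = 22, Σ1 = 6.
Right-hand side: Σt^2·y = 19307, Σt·y = 2785, Σy = 432.
So MᵀM·[c₂, c₁, c₀]ᵀ = Mᵀy: [[5730, 820, 126]; [820, 126, 22]; [126, 22, 6]]·[c₂, c₁, c₀]ᵀ = [19307, 2785, 432]ᵀ.
Solving the 3×3 system (Gaussian elimination) gives c₂ = 51043/17466, c₁ = 19877/5822, c₀ = -16499/8733.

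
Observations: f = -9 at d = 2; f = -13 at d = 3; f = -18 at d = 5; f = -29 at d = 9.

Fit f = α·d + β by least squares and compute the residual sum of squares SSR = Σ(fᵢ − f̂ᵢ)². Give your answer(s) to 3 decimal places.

SSR = 0.748

Normal-equation sums: Σd·d = 119, Σd = 19, Σ1 = 4.
Moment sums: Σd·f = -408, Σf = -69.
Eliminating β: 4·(row 1) − 19·(row 2) gives 115·α = 4·(-408) − 19·(-69) = -321, so α = -321/115.
Then β = ((-69) − 19·(-321/115))/4 = -459/115.
Residuals: 66/115, -73/115, -6/115, 13/115; SSR = 86/115.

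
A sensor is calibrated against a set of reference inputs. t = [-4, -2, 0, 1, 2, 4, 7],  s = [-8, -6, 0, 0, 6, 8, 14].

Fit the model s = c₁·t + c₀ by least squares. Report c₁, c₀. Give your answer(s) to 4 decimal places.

XᵀX·[c₁, c₀]ᵀ = Xᵀs reads: 90·c₁ + 8·c₀ = 186;  8·c₁ + 7·c₀ = 14.
Determinant 90·7 − 8² = 566.
c₁ = (186·7 − 8·14)/566 = 595/283; c₀ = (90·14 − 8·186)/566 = -114/283.

c₁ = 2.1025, c₀ = -0.4028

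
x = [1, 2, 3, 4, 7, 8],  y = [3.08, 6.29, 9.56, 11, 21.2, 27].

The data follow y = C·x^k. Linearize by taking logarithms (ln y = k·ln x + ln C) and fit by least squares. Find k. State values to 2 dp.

Taking logs, ln y = k·ln x + ln C, so regress ln y on ln x.
Over the data: Σln x = 7.2034, Σ(ln x)² = 11.7199, Σln y = 13.9692, Σln x·ln y = 19.8754.
Normal system: [[11.7199, 7.2034]; [7.2034, 6]]·[k, ln C]ᵀ = [19.8754, 13.9692]ᵀ.
Δ = 11.7199·6 − (7.2034)² = 18.4301; k = (19.8754·6 − 7.2034·13.9692)/18.4301 = 1.01065, ln C = (11.7199·13.9692 − 7.2034·19.8754)/18.4301 = 1.11485.

k = 1.01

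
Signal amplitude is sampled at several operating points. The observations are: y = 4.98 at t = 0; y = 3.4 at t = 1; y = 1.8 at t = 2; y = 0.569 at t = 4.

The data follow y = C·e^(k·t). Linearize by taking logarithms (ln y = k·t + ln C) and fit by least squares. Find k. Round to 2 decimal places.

Linearized form: ln y = k·t + ln C. From the 4 transformed points,
Sums: Σt = 7.0000, Σ(t)² = 21.0000, Σln y = 2.8531, Σt·ln y = 0.1438.
Normal system: [[21.0000, 7.0000]; [7.0000, 4]]·[k, ln C]ᵀ = [0.1438, 2.8531]ᵀ.
Δ = 21.0000·4 − (7.0000)² = 35.0000; k = (0.1438·4 − 7.0000·2.8531)/35.0000 = -0.55418, ln C = (21.0000·2.8531 − 7.0000·0.1438)/35.0000 = 1.68310.

k = -0.55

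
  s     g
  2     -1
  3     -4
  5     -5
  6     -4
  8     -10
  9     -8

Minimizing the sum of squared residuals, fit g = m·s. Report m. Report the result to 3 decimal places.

m = -0.982

Normal-equation sums: Σs·s = 219.
And Σs·g = -215.
So AᵀA·[m]ᵀ = Aᵀg: [[219]]·[m]ᵀ = [-215]ᵀ.
Hence m = -215 / 219 ≈ -0.981735.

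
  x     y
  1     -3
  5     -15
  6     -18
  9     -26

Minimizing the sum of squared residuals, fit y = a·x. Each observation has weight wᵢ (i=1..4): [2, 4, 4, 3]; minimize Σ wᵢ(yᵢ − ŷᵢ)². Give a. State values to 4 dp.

With design matrix A, AᵀWA = [[489]] and AᵀWy = [-1440]ᵀ.
Hence a = -1440 / 489 ≈ -2.94479.

a = -2.9448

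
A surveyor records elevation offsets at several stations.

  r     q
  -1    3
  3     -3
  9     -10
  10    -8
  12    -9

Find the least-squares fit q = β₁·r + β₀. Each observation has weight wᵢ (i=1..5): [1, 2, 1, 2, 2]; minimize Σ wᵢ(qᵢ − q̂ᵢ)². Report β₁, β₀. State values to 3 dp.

From the data, Σwᵢ·r·r = 588, Σwᵢ·r = 58, Σwᵢ·1 = 8.
For AᵀWq: Σwᵢ·r·q = -487, Σwᵢ·q = -47.
Normal equations: [[588, 58]; [58, 8]]·[β₁, β₀]ᵀ = [-487, -47]ᵀ.
Determinant 588·8 − 58² = 1340.
β₁ = ((-487)·8 − 58·(-47))/1340 = -117/134; β₀ = (588·(-47) − 58·(-487))/1340 = 61/134.

β₁ = -0.873, β₀ = 0.455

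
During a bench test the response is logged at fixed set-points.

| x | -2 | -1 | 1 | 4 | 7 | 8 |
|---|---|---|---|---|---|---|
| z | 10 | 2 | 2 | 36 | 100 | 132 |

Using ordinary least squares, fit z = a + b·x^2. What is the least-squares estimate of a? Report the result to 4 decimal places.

a = 1.0599

From the data, Σ1 = 6, Σx^2 = 135, Σx^2·x^2 = 6771.
For Mᵀz: Σz = 282, Σx^2·z = 13968.
So MᵀM·[a, b]ᵀ = Mᵀz: [[6, 135]; [135, 6771]]·[a, b]ᵀ = [282, 13968]ᵀ.
Determinant 6·6771 − 135² = 22401.
a = (282·6771 − 135·13968)/22401 = 2638/2489; b = (6·13968 − 135·282)/22401 = 5082/2489.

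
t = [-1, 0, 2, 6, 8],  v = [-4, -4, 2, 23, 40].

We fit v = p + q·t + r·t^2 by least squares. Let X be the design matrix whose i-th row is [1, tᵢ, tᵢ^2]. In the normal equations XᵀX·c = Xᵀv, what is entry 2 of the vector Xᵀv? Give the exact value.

466

Entry 2 ↔ basis t, so (Xᵀv)_{2} = Σᵢ (t)·vᵢ = (-1)·(-4) + (0)·(-4) + (2)·(2) + (6)·(23) + (8)·(40) = 466.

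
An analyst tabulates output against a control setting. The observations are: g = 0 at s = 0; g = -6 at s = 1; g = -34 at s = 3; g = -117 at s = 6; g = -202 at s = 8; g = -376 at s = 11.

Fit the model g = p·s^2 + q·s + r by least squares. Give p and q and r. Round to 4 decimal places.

Sums needed: Σs^2·s^2 = 20115, Σs^2·s = 2087, Σs^2 = 231, Σs·s = 231, Σs = 29, Σ1 = 6.
Moment sums: Σs^2·g = -62948, Σs·g = -6562, Σg = -735.
XᵀX·[p, q, r]ᵀ = Xᵀg becomes [[20115, 2087, 231]; [2087, 231, 29]; [231, 29, 6]]·[p, q, r]ᵀ = [-62948, -6562, -735]ᵀ.
Solving the 3×3 system (Gaussian elimination) gives p = -340051/116124, q = -71397/38708, r = -48985/58062.

p = -2.9283, q = -1.8445, r = -0.8437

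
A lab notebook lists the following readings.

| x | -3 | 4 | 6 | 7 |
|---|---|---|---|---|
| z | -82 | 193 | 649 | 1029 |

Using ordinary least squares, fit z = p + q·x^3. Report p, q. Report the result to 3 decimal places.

AᵀA·[p, q]ᵀ = Aᵀz reads: 4·p + 596·q = 1789;  596·p + 169130·q = 507697.
(Σ1 = 4, Σx^3 = 596, Σx^3·x^3 = 169130, Σz = 1789, Σx^3·z = 507697.)
det = 4·169130 − 596² = 321304.
p = (1789·169130 − 596·507697)/321304 = -6921/160652; q = (4·507697 − 596·1789)/321304 = 120568/40163.

p = -0.043, q = 3.002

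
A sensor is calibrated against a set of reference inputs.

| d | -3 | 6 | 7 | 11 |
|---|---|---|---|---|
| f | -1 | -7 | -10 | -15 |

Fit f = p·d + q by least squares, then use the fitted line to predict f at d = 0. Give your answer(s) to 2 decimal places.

The normal system AᵀA·[p, q]ᵀ = Aᵀf is [[215, 21]; [21, 4]]·[p, q]ᵀ = [-274, -33]ᵀ.
Eliminating q: 4·(row 1) − 21·(row 2) gives 419·p = 4·(-274) − 21·(-33) = -403, so p = -403/419.
Then q = ((-33) − 21·(-403/419))/4 = -1341/419.
At d = 0: f̂ = (-403/419)·(0) + (-1341/419)·(1) = -1341/419.

f̂ = -3.20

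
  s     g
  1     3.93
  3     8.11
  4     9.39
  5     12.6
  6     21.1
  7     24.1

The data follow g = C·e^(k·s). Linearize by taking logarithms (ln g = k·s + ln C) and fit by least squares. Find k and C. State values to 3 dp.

k = 0.307, C = 2.950

Let Y = ln g. Fitting Y = k·s + ln C by least squares:
Σs = 26.0000, Σ(s)² = 136.0000, Σln g = 14.4666, Σs·ln g = 69.8461.
Equations: 136.0000·k + 26.0000·ln C = 69.8461;  26.0000·k + 6·ln C = 14.4666.
Solving (det = 140.0000): k = 0.30676, ln C = 1.08181, so C = exp(1.08181) = 2.95002.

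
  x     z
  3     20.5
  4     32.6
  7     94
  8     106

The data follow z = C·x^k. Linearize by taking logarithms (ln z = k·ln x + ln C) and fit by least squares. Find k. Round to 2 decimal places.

With ln zᵢ as the transformed response and ln xᵢ as the regressor:
Σln x = 6.5103, Σ(ln x)² = 11.2394, Σln z = 15.7115, Σln x·ln z = 26.6868.
Equations: 11.2394·k + 6.5103·ln C = 26.6868;  6.5103·k + 4·ln C = 15.7115.
Δ = 11.2394·4 − (6.5103)² = 2.5742; k = (26.6868·4 − 6.5103·15.7115)/2.5742 = 1.73310, ln C = (11.2394·15.7115 − 6.5103·26.6868)/2.5742 = 1.10713.

k = 1.73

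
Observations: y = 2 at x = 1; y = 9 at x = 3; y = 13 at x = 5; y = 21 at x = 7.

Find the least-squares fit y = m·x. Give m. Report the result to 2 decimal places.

m = 2.87

The normal equations are: 84·m = 241.
(Σx·x = 84, Σx·y = 241.)
m = 241/84 = 2.86905.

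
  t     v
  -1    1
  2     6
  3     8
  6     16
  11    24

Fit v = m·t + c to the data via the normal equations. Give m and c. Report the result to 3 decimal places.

Setting ∂/∂m … = 0 gives: 171·m + 21·c = 395;  21·m + 5·c = 55.
Δ = 171·5 − 21² = 414.
m = (395·5 − 21·55)/414 = 410/207; c = (171·55 − 21·395)/414 = 185/69.

m = 1.981, c = 2.681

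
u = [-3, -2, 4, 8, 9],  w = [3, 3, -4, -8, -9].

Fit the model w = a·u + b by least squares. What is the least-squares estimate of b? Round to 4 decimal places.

b = 0.3355

Entries of XᵀX: Σu·u = 174, Σu = 16, Σ1 = 5.
Moment sums: Σu·w = -176, Σw = -15.
XᵀX·[a, b]ᵀ = Xᵀw becomes [[174, 16]; [16, 5]]·[a, b]ᵀ = [-176, -15]ᵀ.
Eliminating b: 5·(row 1) − 16·(row 2) gives 614·a = 5·(-176) − 16·(-15) = -640, so a = -320/307.
Then b = ((-15) − 16·(-320/307))/5 = 103/307.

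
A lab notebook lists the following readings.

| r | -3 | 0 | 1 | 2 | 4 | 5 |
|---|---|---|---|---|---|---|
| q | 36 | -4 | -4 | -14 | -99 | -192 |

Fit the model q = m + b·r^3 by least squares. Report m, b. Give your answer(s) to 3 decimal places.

m = -3.294, b = -1.504

From the data, Σ1 = 6, Σr^3 = 171, Σr^3·r^3 = 20515.
For Xᵀq: Σq = -277, Σr^3·q = -31424.
Eliminating b: 20515·(row 1) − 171·(row 2) gives 93849·m = 20515·(-277) − 171·(-31424) = -309151, so m = -309151/93849.
Then b = ((-31424) − 171·(-309151/93849))/20515 = -47059/31283.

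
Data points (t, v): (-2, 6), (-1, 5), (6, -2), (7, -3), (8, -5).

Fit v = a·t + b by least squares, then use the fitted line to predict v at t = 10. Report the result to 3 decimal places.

Sums needed: Σt·t = 154, Σt = 18, Σ1 = 5.
Moment sums: Σt·v = -90, Σv = 1.
So MᵀM·[a, b]ᵀ = Mᵀv: [[154, 18]; [18, 5]]·[a, b]ᵀ = [-90, 1]ᵀ.
Eliminating b: 5·(row 1) − 18·(row 2) gives 446·a = 5·(-90) − 18·1 = -468, so a = -234/223.
Then b = (1 − 18·(-234/223))/5 = 887/223.
At t = 10: v̂ = (-234/223)·(10) + (887/223)·(1) = -1453/223.

v̂ = -6.516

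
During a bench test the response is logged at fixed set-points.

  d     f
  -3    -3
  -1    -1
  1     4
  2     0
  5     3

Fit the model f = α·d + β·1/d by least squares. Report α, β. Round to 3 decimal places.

α = 0.516, β = 1.675

Entries of AᵀA: Σd·d = 40, Σd·1/d = 5, Σ1/d·1/d = 2161/900.
Right-hand side: Σd·f = 29, Σ1/d·f = 33/5.
det = 40·(2161/900) − 5² = 3197/45.
α = (29·(2161/900) − 5·(33/5))/(3197/45) = 32969/63940; β = (40·(33/5) − 5·29)/(3197/45) = 5355/3197.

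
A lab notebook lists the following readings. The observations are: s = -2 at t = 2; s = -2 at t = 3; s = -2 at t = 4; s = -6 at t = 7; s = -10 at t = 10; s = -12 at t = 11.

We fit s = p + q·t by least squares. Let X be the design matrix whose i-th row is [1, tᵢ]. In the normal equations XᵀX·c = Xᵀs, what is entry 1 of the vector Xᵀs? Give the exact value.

Entry 1 ↔ basis 1, so (Xᵀs)_{1} = Σᵢ sᵢ = (1)·(-2) + (1)·(-2) + (1)·(-2) + (1)·(-6) + (1)·(-10) + (1)·(-12) = -34.

-34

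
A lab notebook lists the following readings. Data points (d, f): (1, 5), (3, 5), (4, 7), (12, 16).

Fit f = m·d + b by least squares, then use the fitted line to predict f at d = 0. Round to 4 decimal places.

f̂ = 2.8929

Sums needed: Σd·d = 170, Σd = 20, Σ1 = 4.
For Aᵀf: Σd·f = 240, Σf = 33.
AᵀA·[m, b]ᵀ = Aᵀf becomes [[170, 20]; [20, 4]]·[m, b]ᵀ = [240, 33]ᵀ.
Eliminating b: 4·(row 1) − 20·(row 2) gives 280·m = 4·240 − 20·33 = 300, so m = 15/14.
Then b = (33 − 20·(15/14))/4 = 81/28.
At d = 0: f̂ = (15/14)·(0) + (81/28)·(1) = 81/28.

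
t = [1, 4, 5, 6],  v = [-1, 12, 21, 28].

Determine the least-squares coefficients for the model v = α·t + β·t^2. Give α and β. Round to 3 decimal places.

α = -0.591, β = 0.902

Entries of AᵀA: Σt·t = 78, Σt·t^2 = 406, Σt^2·t^2 = 2178.
For Aᵀv: Σt·v = 320, Σt^2·v = 1724.
AᵀA·[α, β]ᵀ = Aᵀv becomes [[78, 406]; [406, 2178]]·[α, β]ᵀ = [320, 1724]ᵀ.
det = 78·2178 − 406² = 5048.
α = (320·2178 − 406·1724)/5048 = -373/631; β = (78·1724 − 406·320)/5048 = 569/631.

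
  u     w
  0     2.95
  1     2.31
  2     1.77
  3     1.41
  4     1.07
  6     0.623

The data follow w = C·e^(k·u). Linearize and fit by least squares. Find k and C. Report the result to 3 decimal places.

k = -0.259, C = 2.987

With ln wᵢ as the transformed response and uᵢ as the regressor:
Σu = 16.0000, Σ(u)² = 66.0000, Σln w = 2.4281, Σu·ln w = 0.4414.
Equations: 66.0000·k + 16.0000·ln C = 0.4414;  16.0000·k + 6·ln C = 2.4281.
Slope k = (n·Σu·ln w − Σu·Σln w)/(n·Σ(u)² − (Σu)²) = (6·0.4414 − 16.0000·2.4281)/140.0000 = -0.25858; ln C = (Σln w − k·Σu)/n = 1.09422, so C = exp(1.09422) = 2.98686.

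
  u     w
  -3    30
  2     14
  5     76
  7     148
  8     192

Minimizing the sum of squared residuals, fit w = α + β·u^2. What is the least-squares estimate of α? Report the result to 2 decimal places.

From the data, Σ1 = 5, Σu^2 = 151, Σu^2·u^2 = 7219.
And Σw = 460, Σu^2·w = 21766.
So AᵀA·[α, β]ᵀ = Aᵀw: [[5, 151]; [151, 7219]]·[α, β]ᵀ = [460, 21766]ᵀ.
Determinant 5·7219 − 151² = 13294.
α = (460·7219 − 151·21766)/13294 = 17037/6647; β = (5·21766 − 151·460)/13294 = 19685/6647.

α = 2.56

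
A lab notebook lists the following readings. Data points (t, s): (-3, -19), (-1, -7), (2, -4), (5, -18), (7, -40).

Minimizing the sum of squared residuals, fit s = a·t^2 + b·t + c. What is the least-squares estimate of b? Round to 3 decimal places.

With design matrix A, AᵀA = [[3124, 448, 88]; [448, 88, 10]; [88, 10, 5]] and Aᵀs = [-2604, -314, -88]ᵀ.
Solving the 3×3 system (Gaussian elimination) gives a = -629/609, b = 43523/20706, c = -12513/3451.

b = 2.102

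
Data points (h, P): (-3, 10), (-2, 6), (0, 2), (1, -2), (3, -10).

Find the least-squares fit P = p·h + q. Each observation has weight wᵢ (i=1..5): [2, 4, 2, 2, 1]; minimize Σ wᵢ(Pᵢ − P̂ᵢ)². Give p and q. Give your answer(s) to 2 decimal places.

Forming MᵀWM = [[45, -9]; [-9, 11]] and MᵀWP = [-142, 34]ᵀ gives MᵀWM·[p, q]ᵀ = MᵀWP.
det = 45·11 − (-9)² = 414.
p = ((-142)·11 − (-9)·34)/414 = -628/207; q = (45·34 − (-9)·(-142))/414 = 14/23.

p = -3.03, q = 0.61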